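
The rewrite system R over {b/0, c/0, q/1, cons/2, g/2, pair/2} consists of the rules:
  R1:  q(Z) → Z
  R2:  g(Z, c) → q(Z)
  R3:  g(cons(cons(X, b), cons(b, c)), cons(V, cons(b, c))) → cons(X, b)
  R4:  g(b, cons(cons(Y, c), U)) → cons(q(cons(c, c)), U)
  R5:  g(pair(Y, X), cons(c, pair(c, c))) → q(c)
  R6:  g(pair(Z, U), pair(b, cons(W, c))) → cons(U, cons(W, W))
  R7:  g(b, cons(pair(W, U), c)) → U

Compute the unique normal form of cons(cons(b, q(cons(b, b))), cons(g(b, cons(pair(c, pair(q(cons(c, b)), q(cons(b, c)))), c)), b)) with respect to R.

cons(cons(b, cons(b, b)), cons(pair(cons(c, b), cons(b, c)), b))

1. cons(cons(b, q(cons(b, b))), cons(g(b, cons(pair(c, pair(q(cons(c, b)), q(cons(b, c)))), c)), b))  →  cons(cons(b, cons(b, b)), cons(g(b, cons(pair(c, pair(q(cons(c, b)), q(cons(b, c)))), c)), b))   [R1 at 1.2]
2. cons(cons(b, cons(b, b)), cons(g(b, cons(pair(c, pair(q(cons(c, b)), q(cons(b, c)))), c)), b))  →  cons(cons(b, cons(b, b)), cons(pair(q(cons(c, b)), q(cons(b, c))), b))   [R7 at 2.1]
3. cons(cons(b, cons(b, b)), cons(pair(q(cons(c, b)), q(cons(b, c))), b))  →  cons(cons(b, cons(b, b)), cons(pair(cons(c, b), q(cons(b, c))), b))   [R1 at 2.1.1]
4. cons(cons(b, cons(b, b)), cons(pair(cons(c, b), q(cons(b, c))), b))  →  cons(cons(b, cons(b, b)), cons(pair(cons(c, b), cons(b, c)), b))   [R1 at 2.1.2]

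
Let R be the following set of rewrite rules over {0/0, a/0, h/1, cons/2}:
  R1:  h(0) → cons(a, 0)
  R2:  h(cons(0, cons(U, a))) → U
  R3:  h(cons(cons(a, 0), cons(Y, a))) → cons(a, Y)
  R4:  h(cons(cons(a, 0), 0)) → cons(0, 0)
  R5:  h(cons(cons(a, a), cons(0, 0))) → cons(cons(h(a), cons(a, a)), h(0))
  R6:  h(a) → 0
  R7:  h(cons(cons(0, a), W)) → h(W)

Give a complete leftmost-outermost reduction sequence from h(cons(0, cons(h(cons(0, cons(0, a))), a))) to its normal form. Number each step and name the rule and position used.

0

1. h(cons(0, cons(h(cons(0, cons(0, a))), a)))  →  h(cons(0, cons(0, a)))   [R2 at ε]
2. h(cons(0, cons(0, a)))  →  0   [R2 at ε]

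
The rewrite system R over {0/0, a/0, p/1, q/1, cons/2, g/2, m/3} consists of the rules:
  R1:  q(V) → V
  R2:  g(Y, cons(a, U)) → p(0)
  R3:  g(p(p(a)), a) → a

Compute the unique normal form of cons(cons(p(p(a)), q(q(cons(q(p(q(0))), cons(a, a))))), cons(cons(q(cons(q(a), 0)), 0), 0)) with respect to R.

1. cons(cons(p(p(a)), q(q(cons(q(p(q(0))), cons(a, a))))), cons(cons(q(cons(q(a), 0)), 0), 0))  →  cons(cons(p(p(a)), q(cons(q(p(q(0))), cons(a, a)))), cons(cons(q(cons(q(a), 0)), 0), 0))   [R1 at 1.2]
2. cons(cons(p(p(a)), q(cons(q(p(q(0))), cons(a, a)))), cons(cons(q(cons(q(a), 0)), 0), 0))  →  cons(cons(p(p(a)), cons(q(p(q(0))), cons(a, a))), cons(cons(q(cons(q(a), 0)), 0), 0))   [R1 at 1.2]
3. cons(cons(p(p(a)), cons(q(p(q(0))), cons(a, a))), cons(cons(q(cons(q(a), 0)), 0), 0))  →  cons(cons(p(p(a)), cons(p(q(0)), cons(a, a))), cons(cons(q(cons(q(a), 0)), 0), 0))   [R1 at 1.2.1]
4. cons(cons(p(p(a)), cons(p(q(0)), cons(a, a))), cons(cons(q(cons(q(a), 0)), 0), 0))  →  cons(cons(p(p(a)), cons(p(0), cons(a, a))), cons(cons(q(cons(q(a), 0)), 0), 0))   [R1 at 1.2.1.1]
5. cons(cons(p(p(a)), cons(p(0), cons(a, a))), cons(cons(q(cons(q(a), 0)), 0), 0))  →  cons(cons(p(p(a)), cons(p(0), cons(a, a))), cons(cons(cons(q(a), 0), 0), 0))   [R1 at 2.1.1]
6. cons(cons(p(p(a)), cons(p(0), cons(a, a))), cons(cons(cons(q(a), 0), 0), 0))  →  cons(cons(p(p(a)), cons(p(0), cons(a, a))), cons(cons(cons(a, 0), 0), 0))   [R1 at 2.1.1.1]

cons(cons(p(p(a)), cons(p(0), cons(a, a))), cons(cons(cons(a, 0), 0), 0))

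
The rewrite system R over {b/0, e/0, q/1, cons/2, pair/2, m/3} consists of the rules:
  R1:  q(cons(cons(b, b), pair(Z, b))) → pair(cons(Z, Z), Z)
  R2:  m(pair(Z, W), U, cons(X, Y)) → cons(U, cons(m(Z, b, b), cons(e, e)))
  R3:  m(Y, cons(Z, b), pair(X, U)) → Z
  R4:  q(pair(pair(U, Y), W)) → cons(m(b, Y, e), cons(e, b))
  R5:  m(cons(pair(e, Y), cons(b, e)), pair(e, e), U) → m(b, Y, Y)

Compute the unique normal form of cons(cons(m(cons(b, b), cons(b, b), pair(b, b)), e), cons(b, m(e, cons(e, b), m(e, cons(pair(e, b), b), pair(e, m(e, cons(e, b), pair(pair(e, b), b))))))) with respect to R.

1. cons(cons(m(cons(b, b), cons(b, b), pair(b, b)), e), cons(b, m(e, cons(e, b), m(e, cons(pair(e, b), b), pair(e, m(e, cons(e, b), pair(pair(e, b), b)))))))  →  cons(cons(b, e), cons(b, m(e, cons(e, b), m(e, cons(pair(e, b), b), pair(e, m(e, cons(e, b), pair(pair(e, b), b)))))))   [R3 at 1.1]
2. cons(cons(b, e), cons(b, m(e, cons(e, b), m(e, cons(pair(e, b), b), pair(e, m(e, cons(e, b), pair(pair(e, b), b)))))))  →  cons(cons(b, e), cons(b, m(e, cons(e, b), pair(e, b))))   [R3 at 2.2.3]
3. cons(cons(b, e), cons(b, m(e, cons(e, b), pair(e, b))))  →  cons(cons(b, e), cons(b, e))   [R3 at 2.2]

cons(cons(b, e), cons(b, e))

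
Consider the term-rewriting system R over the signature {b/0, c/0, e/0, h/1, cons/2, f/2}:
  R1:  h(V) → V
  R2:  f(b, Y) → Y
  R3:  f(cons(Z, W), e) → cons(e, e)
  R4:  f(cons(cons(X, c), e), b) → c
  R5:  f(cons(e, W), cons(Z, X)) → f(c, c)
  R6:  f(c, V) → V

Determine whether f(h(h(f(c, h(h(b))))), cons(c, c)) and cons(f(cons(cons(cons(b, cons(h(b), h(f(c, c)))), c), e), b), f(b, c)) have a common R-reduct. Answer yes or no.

Reduce t₁ = f(h(h(f(c, h(h(b))))), cons(c, c)):
1. f(h(h(f(c, h(h(b))))), cons(c, c))  →  f(h(f(c, h(h(b)))), cons(c, c))   [R1 at 1]
2. f(h(f(c, h(h(b)))), cons(c, c))  →  f(f(c, h(h(b))), cons(c, c))   [R1 at 1]
3. f(f(c, h(h(b))), cons(c, c))  →  f(h(h(b)), cons(c, c))   [R6 at 1]
4. f(h(h(b)), cons(c, c))  →  f(h(b), cons(c, c))   [R1 at 1]
5. f(h(b), cons(c, c))  →  f(b, cons(c, c))   [R1 at 1]
6. f(b, cons(c, c))  →  cons(c, c)   [R2 at ε]

Reduce t₂ = cons(f(cons(cons(cons(b, cons(h(b), h(f(c, c)))), c), e), b), f(b, c)):
1. cons(f(cons(cons(cons(b, cons(h(b), h(f(c, c)))), c), e), b), f(b, c))  →  cons(c, f(b, c))   [R4 at 1]
2. cons(c, f(b, c))  →  cons(c, c)   [R2 at 2]

yes — NF(t₁) = cons(c, c), NF(t₂) = cons(c, c)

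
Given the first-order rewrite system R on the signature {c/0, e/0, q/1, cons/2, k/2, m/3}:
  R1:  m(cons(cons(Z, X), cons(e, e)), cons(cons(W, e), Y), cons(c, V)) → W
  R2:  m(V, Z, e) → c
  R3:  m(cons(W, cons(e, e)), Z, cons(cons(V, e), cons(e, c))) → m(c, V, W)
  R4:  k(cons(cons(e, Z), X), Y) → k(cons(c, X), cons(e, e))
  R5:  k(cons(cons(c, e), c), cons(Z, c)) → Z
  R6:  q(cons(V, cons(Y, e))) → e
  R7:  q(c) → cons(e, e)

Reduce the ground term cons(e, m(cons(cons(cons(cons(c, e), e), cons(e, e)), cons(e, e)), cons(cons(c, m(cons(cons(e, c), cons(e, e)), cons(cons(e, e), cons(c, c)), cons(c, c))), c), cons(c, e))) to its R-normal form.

1. cons(e, m(cons(cons(cons(cons(c, e), e), cons(e, e)), cons(e, e)), cons(cons(c, m(cons(cons(e, c), cons(e, e)), cons(cons(e, e), cons(c, c)), cons(c, c))), c), cons(c, e)))  →  cons(e, m(cons(cons(cons(cons(c, e), e), cons(e, e)), cons(e, e)), cons(cons(c, e), c), cons(c, e)))   [R1 at 2.2.1.2]
2. cons(e, m(cons(cons(cons(cons(c, e), e), cons(e, e)), cons(e, e)), cons(cons(c, e), c), cons(c, e)))  →  cons(e, c)   [R1 at 2]

cons(e, c)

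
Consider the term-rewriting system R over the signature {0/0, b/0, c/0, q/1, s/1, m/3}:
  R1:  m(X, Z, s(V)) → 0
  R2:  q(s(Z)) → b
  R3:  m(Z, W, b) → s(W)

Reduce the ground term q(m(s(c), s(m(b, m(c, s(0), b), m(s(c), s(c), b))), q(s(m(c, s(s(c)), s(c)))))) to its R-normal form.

b

1. q(m(s(c), s(m(b, m(c, s(0), b), m(s(c), s(c), b))), q(s(m(c, s(s(c)), s(c))))))  →  q(m(s(c), s(m(b, s(s(0)), m(s(c), s(c), b))), q(s(m(c, s(s(c)), s(c))))))   [R3 at 1.2.1.2]
2. q(m(s(c), s(m(b, s(s(0)), m(s(c), s(c), b))), q(s(m(c, s(s(c)), s(c))))))  →  q(m(s(c), s(m(b, s(s(0)), s(s(c)))), q(s(m(c, s(s(c)), s(c))))))   [R3 at 1.2.1.3]
3. q(m(s(c), s(m(b, s(s(0)), s(s(c)))), q(s(m(c, s(s(c)), s(c))))))  →  q(m(s(c), s(0), q(s(m(c, s(s(c)), s(c))))))   [R1 at 1.2.1]
4. q(m(s(c), s(0), q(s(m(c, s(s(c)), s(c))))))  →  q(m(s(c), s(0), b))   [R2 at 1.3]
5. q(m(s(c), s(0), b))  →  q(s(s(0)))   [R3 at 1]
6. q(s(s(0)))  →  b   [R2 at ε]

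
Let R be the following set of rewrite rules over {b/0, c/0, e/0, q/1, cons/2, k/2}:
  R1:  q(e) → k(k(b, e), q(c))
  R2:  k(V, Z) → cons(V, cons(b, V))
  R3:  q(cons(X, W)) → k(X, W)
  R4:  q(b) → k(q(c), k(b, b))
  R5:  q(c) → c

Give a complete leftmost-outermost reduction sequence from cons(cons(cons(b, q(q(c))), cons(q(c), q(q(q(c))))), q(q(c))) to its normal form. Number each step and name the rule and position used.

1. cons(cons(cons(b, q(q(c))), cons(q(c), q(q(q(c))))), q(q(c)))  →  cons(cons(cons(b, q(c)), cons(q(c), q(q(q(c))))), q(q(c)))   [R5 at 1.1.2.1]
2. cons(cons(cons(b, q(c)), cons(q(c), q(q(q(c))))), q(q(c)))  →  cons(cons(cons(b, c), cons(q(c), q(q(q(c))))), q(q(c)))   [R5 at 1.1.2]
3. cons(cons(cons(b, c), cons(q(c), q(q(q(c))))), q(q(c)))  →  cons(cons(cons(b, c), cons(c, q(q(q(c))))), q(q(c)))   [R5 at 1.2.1]
4. cons(cons(cons(b, c), cons(c, q(q(q(c))))), q(q(c)))  →  cons(cons(cons(b, c), cons(c, q(q(c)))), q(q(c)))   [R5 at 1.2.2.1.1]
5. cons(cons(cons(b, c), cons(c, q(q(c)))), q(q(c)))  →  cons(cons(cons(b, c), cons(c, q(c))), q(q(c)))   [R5 at 1.2.2.1]
6. cons(cons(cons(b, c), cons(c, q(c))), q(q(c)))  →  cons(cons(cons(b, c), cons(c, c)), q(q(c)))   [R5 at 1.2.2]
7. cons(cons(cons(b, c), cons(c, c)), q(q(c)))  →  cons(cons(cons(b, c), cons(c, c)), q(c))   [R5 at 2.1]
8. cons(cons(cons(b, c), cons(c, c)), q(c))  →  cons(cons(cons(b, c), cons(c, c)), c)   [R5 at 2]

cons(cons(cons(b, c), cons(c, c)), c)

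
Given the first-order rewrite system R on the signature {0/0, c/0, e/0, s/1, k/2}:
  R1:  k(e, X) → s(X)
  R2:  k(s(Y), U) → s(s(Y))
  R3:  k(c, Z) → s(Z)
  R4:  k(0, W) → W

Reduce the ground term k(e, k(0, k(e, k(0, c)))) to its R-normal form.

s(s(c))

1. k(e, k(0, k(e, k(0, c))))  →  s(k(0, k(e, k(0, c))))   [R1 at ε]
2. s(k(0, k(e, k(0, c))))  →  s(k(e, k(0, c)))   [R4 at 1]
3. s(k(e, k(0, c)))  →  s(s(k(0, c)))   [R1 at 1]
4. s(s(k(0, c)))  →  s(s(c))   [R4 at 1.1]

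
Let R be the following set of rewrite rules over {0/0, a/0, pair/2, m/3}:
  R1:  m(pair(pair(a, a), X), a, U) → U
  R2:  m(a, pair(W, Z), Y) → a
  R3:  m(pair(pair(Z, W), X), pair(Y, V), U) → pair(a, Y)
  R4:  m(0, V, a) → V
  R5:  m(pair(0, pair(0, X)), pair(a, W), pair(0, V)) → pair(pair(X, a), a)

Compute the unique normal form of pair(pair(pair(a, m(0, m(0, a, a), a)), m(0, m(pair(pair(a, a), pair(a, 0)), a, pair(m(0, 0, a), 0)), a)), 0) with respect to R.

pair(pair(pair(a, a), pair(0, 0)), 0)

1. pair(pair(pair(a, m(0, m(0, a, a), a)), m(0, m(pair(pair(a, a), pair(a, 0)), a, pair(m(0, 0, a), 0)), a)), 0)  →  pair(pair(pair(a, m(0, a, a)), m(0, m(pair(pair(a, a), pair(a, 0)), a, pair(m(0, 0, a), 0)), a)), 0)   [R4 at 1.1.2]
2. pair(pair(pair(a, m(0, a, a)), m(0, m(pair(pair(a, a), pair(a, 0)), a, pair(m(0, 0, a), 0)), a)), 0)  →  pair(pair(pair(a, a), m(0, m(pair(pair(a, a), pair(a, 0)), a, pair(m(0, 0, a), 0)), a)), 0)   [R4 at 1.1.2]
3. pair(pair(pair(a, a), m(0, m(pair(pair(a, a), pair(a, 0)), a, pair(m(0, 0, a), 0)), a)), 0)  →  pair(pair(pair(a, a), m(pair(pair(a, a), pair(a, 0)), a, pair(m(0, 0, a), 0))), 0)   [R4 at 1.2]
4. pair(pair(pair(a, a), m(pair(pair(a, a), pair(a, 0)), a, pair(m(0, 0, a), 0))), 0)  →  pair(pair(pair(a, a), pair(m(0, 0, a), 0)), 0)   [R1 at 1.2]
5. pair(pair(pair(a, a), pair(m(0, 0, a), 0)), 0)  →  pair(pair(pair(a, a), pair(0, 0)), 0)   [R4 at 1.2.1]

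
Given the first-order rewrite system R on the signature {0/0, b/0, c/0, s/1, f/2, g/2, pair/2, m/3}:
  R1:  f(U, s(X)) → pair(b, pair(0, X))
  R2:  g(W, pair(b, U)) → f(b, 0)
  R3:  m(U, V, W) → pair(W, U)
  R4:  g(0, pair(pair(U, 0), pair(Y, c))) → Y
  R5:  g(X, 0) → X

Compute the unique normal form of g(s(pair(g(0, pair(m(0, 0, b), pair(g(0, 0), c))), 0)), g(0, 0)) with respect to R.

1. g(s(pair(g(0, pair(m(0, 0, b), pair(g(0, 0), c))), 0)), g(0, 0))  →  g(s(pair(g(0, pair(pair(b, 0), pair(g(0, 0), c))), 0)), g(0, 0))   [R3 at 1.1.1.2.1]
2. g(s(pair(g(0, pair(pair(b, 0), pair(g(0, 0), c))), 0)), g(0, 0))  →  g(s(pair(g(0, 0), 0)), g(0, 0))   [R4 at 1.1.1]
3. g(s(pair(g(0, 0), 0)), g(0, 0))  →  g(s(pair(0, 0)), g(0, 0))   [R5 at 1.1.1]
4. g(s(pair(0, 0)), g(0, 0))  →  g(s(pair(0, 0)), 0)   [R5 at 2]
5. g(s(pair(0, 0)), 0)  →  s(pair(0, 0))   [R5 at ε]

s(pair(0, 0))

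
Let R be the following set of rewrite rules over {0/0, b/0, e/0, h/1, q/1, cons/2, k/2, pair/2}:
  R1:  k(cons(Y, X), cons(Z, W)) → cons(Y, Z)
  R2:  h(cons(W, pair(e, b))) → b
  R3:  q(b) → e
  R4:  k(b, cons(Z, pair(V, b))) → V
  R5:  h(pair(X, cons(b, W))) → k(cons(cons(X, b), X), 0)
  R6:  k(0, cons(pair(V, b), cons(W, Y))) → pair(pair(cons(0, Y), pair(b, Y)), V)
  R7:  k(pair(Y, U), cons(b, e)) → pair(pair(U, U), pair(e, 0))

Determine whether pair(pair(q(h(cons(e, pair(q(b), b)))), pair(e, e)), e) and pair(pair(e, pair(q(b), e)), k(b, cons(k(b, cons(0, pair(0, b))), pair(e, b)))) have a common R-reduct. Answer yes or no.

Reduce t₁ = pair(pair(q(h(cons(e, pair(q(b), b)))), pair(e, e)), e):
1. pair(pair(q(h(cons(e, pair(q(b), b)))), pair(e, e)), e)  →  pair(pair(q(h(cons(e, pair(e, b)))), pair(e, e)), e)   [R3 at 1.1.1.1.2.1]
2. pair(pair(q(h(cons(e, pair(e, b)))), pair(e, e)), e)  →  pair(pair(q(b), pair(e, e)), e)   [R2 at 1.1.1]
3. pair(pair(q(b), pair(e, e)), e)  →  pair(pair(e, pair(e, e)), e)   [R3 at 1.1]

Reduce t₂ = pair(pair(e, pair(q(b), e)), k(b, cons(k(b, cons(0, pair(0, b))), pair(e, b)))):
1. pair(pair(e, pair(q(b), e)), k(b, cons(k(b, cons(0, pair(0, b))), pair(e, b))))  →  pair(pair(e, pair(e, e)), k(b, cons(k(b, cons(0, pair(0, b))), pair(e, b))))   [R3 at 1.2.1]
2. pair(pair(e, pair(e, e)), k(b, cons(k(b, cons(0, pair(0, b))), pair(e, b))))  →  pair(pair(e, pair(e, e)), e)   [R4 at 2]

yes — NF(t₁) = pair(pair(e, pair(e, e)), e), NF(t₂) = pair(pair(e, pair(e, e)), e)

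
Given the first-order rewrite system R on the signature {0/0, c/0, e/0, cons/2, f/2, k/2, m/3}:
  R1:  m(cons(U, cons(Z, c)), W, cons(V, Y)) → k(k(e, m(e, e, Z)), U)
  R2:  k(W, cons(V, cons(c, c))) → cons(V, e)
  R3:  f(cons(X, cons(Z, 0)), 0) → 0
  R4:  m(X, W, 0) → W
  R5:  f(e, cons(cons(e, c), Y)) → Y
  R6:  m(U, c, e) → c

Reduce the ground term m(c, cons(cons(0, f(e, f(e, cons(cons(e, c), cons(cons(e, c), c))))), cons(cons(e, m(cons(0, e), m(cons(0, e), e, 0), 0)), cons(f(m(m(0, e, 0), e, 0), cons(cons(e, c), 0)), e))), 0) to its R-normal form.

cons(cons(0, c), cons(cons(e, e), cons(0, e)))

1. m(c, cons(cons(0, f(e, f(e, cons(cons(e, c), cons(cons(e, c), c))))), cons(cons(e, m(cons(0, e), m(cons(0, e), e, 0), 0)), cons(f(m(m(0, e, 0), e, 0), cons(cons(e, c), 0)), e))), 0)  →  cons(cons(0, f(e, f(e, cons(cons(e, c), cons(cons(e, c), c))))), cons(cons(e, m(cons(0, e), m(cons(0, e), e, 0), 0)), cons(f(m(m(0, e, 0), e, 0), cons(cons(e, c), 0)), e)))   [R4 at ε]
2. cons(cons(0, f(e, f(e, cons(cons(e, c), cons(cons(e, c), c))))), cons(cons(e, m(cons(0, e), m(cons(0, e), e, 0), 0)), cons(f(m(m(0, e, 0), e, 0), cons(cons(e, c), 0)), e)))  →  cons(cons(0, f(e, cons(cons(e, c), c))), cons(cons(e, m(cons(0, e), m(cons(0, e), e, 0), 0)), cons(f(m(m(0, e, 0), e, 0), cons(cons(e, c), 0)), e)))   [R5 at 1.2.2]
3. cons(cons(0, f(e, cons(cons(e, c), c))), cons(cons(e, m(cons(0, e), m(cons(0, e), e, 0), 0)), cons(f(m(m(0, e, 0), e, 0), cons(cons(e, c), 0)), e)))  →  cons(cons(0, c), cons(cons(e, m(cons(0, e), m(cons(0, e), e, 0), 0)), cons(f(m(m(0, e, 0), e, 0), cons(cons(e, c), 0)), e)))   [R5 at 1.2]
4. cons(cons(0, c), cons(cons(e, m(cons(0, e), m(cons(0, e), e, 0), 0)), cons(f(m(m(0, e, 0), e, 0), cons(cons(e, c), 0)), e)))  →  cons(cons(0, c), cons(cons(e, m(cons(0, e), e, 0)), cons(f(m(m(0, e, 0), e, 0), cons(cons(e, c), 0)), e)))   [R4 at 2.1.2]
5. cons(cons(0, c), cons(cons(e, m(cons(0, e), e, 0)), cons(f(m(m(0, e, 0), e, 0), cons(cons(e, c), 0)), e)))  →  cons(cons(0, c), cons(cons(e, e), cons(f(m(m(0, e, 0), e, 0), cons(cons(e, c), 0)), e)))   [R4 at 2.1.2]
6. cons(cons(0, c), cons(cons(e, e), cons(f(m(m(0, e, 0), e, 0), cons(cons(e, c), 0)), e)))  →  cons(cons(0, c), cons(cons(e, e), cons(f(e, cons(cons(e, c), 0)), e)))   [R4 at 2.2.1.1]
7. cons(cons(0, c), cons(cons(e, e), cons(f(e, cons(cons(e, c), 0)), e)))  →  cons(cons(0, c), cons(cons(e, e), cons(0, e)))   [R5 at 2.2.1]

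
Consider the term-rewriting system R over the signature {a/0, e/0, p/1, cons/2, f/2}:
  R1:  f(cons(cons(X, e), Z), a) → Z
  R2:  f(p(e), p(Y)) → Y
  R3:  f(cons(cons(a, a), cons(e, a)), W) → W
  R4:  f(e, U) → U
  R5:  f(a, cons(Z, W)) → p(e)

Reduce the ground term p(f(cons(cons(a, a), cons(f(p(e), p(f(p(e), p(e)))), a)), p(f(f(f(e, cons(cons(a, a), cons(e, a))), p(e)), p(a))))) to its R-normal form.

1. p(f(cons(cons(a, a), cons(f(p(e), p(f(p(e), p(e)))), a)), p(f(f(f(e, cons(cons(a, a), cons(e, a))), p(e)), p(a)))))  →  p(f(cons(cons(a, a), cons(f(p(e), p(e)), a)), p(f(f(f(e, cons(cons(a, a), cons(e, a))), p(e)), p(a)))))   [R2 at 1.1.2.1]
2. p(f(cons(cons(a, a), cons(f(p(e), p(e)), a)), p(f(f(f(e, cons(cons(a, a), cons(e, a))), p(e)), p(a)))))  →  p(f(cons(cons(a, a), cons(e, a)), p(f(f(f(e, cons(cons(a, a), cons(e, a))), p(e)), p(a)))))   [R2 at 1.1.2.1]
3. p(f(cons(cons(a, a), cons(e, a)), p(f(f(f(e, cons(cons(a, a), cons(e, a))), p(e)), p(a)))))  →  p(p(f(f(f(e, cons(cons(a, a), cons(e, a))), p(e)), p(a))))   [R3 at 1]
4. p(p(f(f(f(e, cons(cons(a, a), cons(e, a))), p(e)), p(a))))  →  p(p(f(f(cons(cons(a, a), cons(e, a)), p(e)), p(a))))   [R4 at 1.1.1.1]
5. p(p(f(f(cons(cons(a, a), cons(e, a)), p(e)), p(a))))  →  p(p(f(p(e), p(a))))   [R3 at 1.1.1]
6. p(p(f(p(e), p(a))))  →  p(p(a))   [R2 at 1.1]

p(p(a))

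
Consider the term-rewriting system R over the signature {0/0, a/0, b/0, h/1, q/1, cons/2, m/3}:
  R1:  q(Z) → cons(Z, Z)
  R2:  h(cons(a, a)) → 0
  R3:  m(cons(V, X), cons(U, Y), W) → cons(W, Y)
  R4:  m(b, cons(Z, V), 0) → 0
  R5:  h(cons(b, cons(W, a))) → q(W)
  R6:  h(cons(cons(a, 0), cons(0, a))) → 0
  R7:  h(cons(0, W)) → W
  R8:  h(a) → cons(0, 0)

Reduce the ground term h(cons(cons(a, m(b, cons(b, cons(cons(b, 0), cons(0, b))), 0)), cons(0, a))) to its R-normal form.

0

1. h(cons(cons(a, m(b, cons(b, cons(cons(b, 0), cons(0, b))), 0)), cons(0, a)))  →  h(cons(cons(a, 0), cons(0, a)))   [R4 at 1.1.2]
2. h(cons(cons(a, 0), cons(0, a)))  →  0   [R6 at ε]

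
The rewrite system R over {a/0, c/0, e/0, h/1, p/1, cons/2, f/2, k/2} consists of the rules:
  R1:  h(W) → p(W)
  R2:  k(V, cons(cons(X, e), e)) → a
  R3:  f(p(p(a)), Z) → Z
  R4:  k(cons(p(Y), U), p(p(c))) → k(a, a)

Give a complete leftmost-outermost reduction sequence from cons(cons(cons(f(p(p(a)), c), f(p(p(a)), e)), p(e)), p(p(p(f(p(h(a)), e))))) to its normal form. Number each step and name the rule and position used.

cons(cons(cons(c, e), p(e)), p(p(p(e))))

1. cons(cons(cons(f(p(p(a)), c), f(p(p(a)), e)), p(e)), p(p(p(f(p(h(a)), e)))))  →  cons(cons(cons(c, f(p(p(a)), e)), p(e)), p(p(p(f(p(h(a)), e)))))   [R3 at 1.1.1]
2. cons(cons(cons(c, f(p(p(a)), e)), p(e)), p(p(p(f(p(h(a)), e)))))  →  cons(cons(cons(c, e), p(e)), p(p(p(f(p(h(a)), e)))))   [R3 at 1.1.2]
3. cons(cons(cons(c, e), p(e)), p(p(p(f(p(h(a)), e)))))  →  cons(cons(cons(c, e), p(e)), p(p(p(f(p(p(a)), e)))))   [R1 at 2.1.1.1.1.1]
4. cons(cons(cons(c, e), p(e)), p(p(p(f(p(p(a)), e)))))  →  cons(cons(cons(c, e), p(e)), p(p(p(e))))   [R3 at 2.1.1.1]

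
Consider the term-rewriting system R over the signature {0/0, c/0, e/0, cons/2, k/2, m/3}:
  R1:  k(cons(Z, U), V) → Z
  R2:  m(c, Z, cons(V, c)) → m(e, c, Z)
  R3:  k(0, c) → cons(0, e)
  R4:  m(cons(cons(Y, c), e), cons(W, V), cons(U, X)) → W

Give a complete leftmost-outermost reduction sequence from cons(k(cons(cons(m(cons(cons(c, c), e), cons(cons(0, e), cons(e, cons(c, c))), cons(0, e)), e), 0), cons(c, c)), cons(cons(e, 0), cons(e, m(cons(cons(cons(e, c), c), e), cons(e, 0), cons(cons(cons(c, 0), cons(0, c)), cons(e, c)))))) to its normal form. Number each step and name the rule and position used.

1. cons(k(cons(cons(m(cons(cons(c, c), e), cons(cons(0, e), cons(e, cons(c, c))), cons(0, e)), e), 0), cons(c, c)), cons(cons(e, 0), cons(e, m(cons(cons(cons(e, c), c), e), cons(e, 0), cons(cons(cons(c, 0), cons(0, c)), cons(e, c))))))  →  cons(cons(m(cons(cons(c, c), e), cons(cons(0, e), cons(e, cons(c, c))), cons(0, e)), e), cons(cons(e, 0), cons(e, m(cons(cons(cons(e, c), c), e), cons(e, 0), cons(cons(cons(c, 0), cons(0, c)), cons(e, c))))))   [R1 at 1]
2. cons(cons(m(cons(cons(c, c), e), cons(cons(0, e), cons(e, cons(c, c))), cons(0, e)), e), cons(cons(e, 0), cons(e, m(cons(cons(cons(e, c), c), e), cons(e, 0), cons(cons(cons(c, 0), cons(0, c)), cons(e, c))))))  →  cons(cons(cons(0, e), e), cons(cons(e, 0), cons(e, m(cons(cons(cons(e, c), c), e), cons(e, 0), cons(cons(cons(c, 0), cons(0, c)), cons(e, c))))))   [R4 at 1.1]
3. cons(cons(cons(0, e), e), cons(cons(e, 0), cons(e, m(cons(cons(cons(e, c), c), e), cons(e, 0), cons(cons(cons(c, 0), cons(0, c)), cons(e, c))))))  →  cons(cons(cons(0, e), e), cons(cons(e, 0), cons(e, e)))   [R4 at 2.2.2]

cons(cons(cons(0, e), e), cons(cons(e, 0), cons(e, e)))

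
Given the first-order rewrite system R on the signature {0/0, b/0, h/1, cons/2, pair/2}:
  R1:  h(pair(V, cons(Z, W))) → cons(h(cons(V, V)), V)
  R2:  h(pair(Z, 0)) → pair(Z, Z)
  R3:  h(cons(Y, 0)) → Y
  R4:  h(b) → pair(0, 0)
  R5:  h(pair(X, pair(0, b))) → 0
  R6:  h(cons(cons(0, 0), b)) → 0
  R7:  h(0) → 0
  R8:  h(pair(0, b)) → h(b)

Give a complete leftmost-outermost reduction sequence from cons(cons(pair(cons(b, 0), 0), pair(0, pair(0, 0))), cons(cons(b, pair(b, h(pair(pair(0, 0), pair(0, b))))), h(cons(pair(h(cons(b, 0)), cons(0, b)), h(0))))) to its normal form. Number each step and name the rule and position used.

cons(cons(pair(cons(b, 0), 0), pair(0, pair(0, 0))), cons(cons(b, pair(b, 0)), pair(b, cons(0, b))))

1. cons(cons(pair(cons(b, 0), 0), pair(0, pair(0, 0))), cons(cons(b, pair(b, h(pair(pair(0, 0), pair(0, b))))), h(cons(pair(h(cons(b, 0)), cons(0, b)), h(0)))))  →  cons(cons(pair(cons(b, 0), 0), pair(0, pair(0, 0))), cons(cons(b, pair(b, 0)), h(cons(pair(h(cons(b, 0)), cons(0, b)), h(0)))))   [R5 at 2.1.2.2]
2. cons(cons(pair(cons(b, 0), 0), pair(0, pair(0, 0))), cons(cons(b, pair(b, 0)), h(cons(pair(h(cons(b, 0)), cons(0, b)), h(0)))))  →  cons(cons(pair(cons(b, 0), 0), pair(0, pair(0, 0))), cons(cons(b, pair(b, 0)), h(cons(pair(b, cons(0, b)), h(0)))))   [R3 at 2.2.1.1.1]
3. cons(cons(pair(cons(b, 0), 0), pair(0, pair(0, 0))), cons(cons(b, pair(b, 0)), h(cons(pair(b, cons(0, b)), h(0)))))  →  cons(cons(pair(cons(b, 0), 0), pair(0, pair(0, 0))), cons(cons(b, pair(b, 0)), h(cons(pair(b, cons(0, b)), 0))))   [R7 at 2.2.1.2]
4. cons(cons(pair(cons(b, 0), 0), pair(0, pair(0, 0))), cons(cons(b, pair(b, 0)), h(cons(pair(b, cons(0, b)), 0))))  →  cons(cons(pair(cons(b, 0), 0), pair(0, pair(0, 0))), cons(cons(b, pair(b, 0)), pair(b, cons(0, b))))   [R3 at 2.2]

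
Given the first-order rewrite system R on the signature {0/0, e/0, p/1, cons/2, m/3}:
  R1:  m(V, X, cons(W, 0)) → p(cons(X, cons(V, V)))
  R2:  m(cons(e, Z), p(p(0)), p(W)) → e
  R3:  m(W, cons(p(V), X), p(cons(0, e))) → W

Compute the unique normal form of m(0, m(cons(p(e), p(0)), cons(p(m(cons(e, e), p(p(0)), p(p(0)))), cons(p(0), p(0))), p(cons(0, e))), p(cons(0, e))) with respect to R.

0

1. m(0, m(cons(p(e), p(0)), cons(p(m(cons(e, e), p(p(0)), p(p(0)))), cons(p(0), p(0))), p(cons(0, e))), p(cons(0, e)))  →  m(0, cons(p(e), p(0)), p(cons(0, e)))   [R3 at 2]
2. m(0, cons(p(e), p(0)), p(cons(0, e)))  →  0   [R3 at ε]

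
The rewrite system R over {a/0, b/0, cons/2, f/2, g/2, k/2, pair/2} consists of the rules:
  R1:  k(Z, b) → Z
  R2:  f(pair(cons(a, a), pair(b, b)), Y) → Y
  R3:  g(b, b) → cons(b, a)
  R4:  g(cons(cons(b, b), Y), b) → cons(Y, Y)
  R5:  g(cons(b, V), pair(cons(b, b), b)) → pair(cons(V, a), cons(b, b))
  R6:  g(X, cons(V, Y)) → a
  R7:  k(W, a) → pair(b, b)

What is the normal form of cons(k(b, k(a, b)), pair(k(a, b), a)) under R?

1. cons(k(b, k(a, b)), pair(k(a, b), a))  →  cons(k(b, a), pair(k(a, b), a))   [R1 at 1.2]
2. cons(k(b, a), pair(k(a, b), a))  →  cons(pair(b, b), pair(k(a, b), a))   [R7 at 1]
3. cons(pair(b, b), pair(k(a, b), a))  →  cons(pair(b, b), pair(a, a))   [R1 at 2.1]

cons(pair(b, b), pair(a, a))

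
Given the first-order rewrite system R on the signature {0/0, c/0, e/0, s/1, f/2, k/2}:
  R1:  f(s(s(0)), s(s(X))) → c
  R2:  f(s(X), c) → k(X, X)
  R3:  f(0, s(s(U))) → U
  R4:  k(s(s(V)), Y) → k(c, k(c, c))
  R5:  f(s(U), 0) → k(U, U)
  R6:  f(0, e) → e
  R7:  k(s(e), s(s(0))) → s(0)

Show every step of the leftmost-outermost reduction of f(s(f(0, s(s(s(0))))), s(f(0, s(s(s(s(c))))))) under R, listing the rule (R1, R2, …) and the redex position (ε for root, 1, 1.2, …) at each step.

c

1. f(s(f(0, s(s(s(0))))), s(f(0, s(s(s(s(c)))))))  →  f(s(s(0)), s(f(0, s(s(s(s(c)))))))   [R3 at 1.1]
2. f(s(s(0)), s(f(0, s(s(s(s(c)))))))  →  f(s(s(0)), s(s(s(c))))   [R3 at 2.1]
3. f(s(s(0)), s(s(s(c))))  →  c   [R1 at ε]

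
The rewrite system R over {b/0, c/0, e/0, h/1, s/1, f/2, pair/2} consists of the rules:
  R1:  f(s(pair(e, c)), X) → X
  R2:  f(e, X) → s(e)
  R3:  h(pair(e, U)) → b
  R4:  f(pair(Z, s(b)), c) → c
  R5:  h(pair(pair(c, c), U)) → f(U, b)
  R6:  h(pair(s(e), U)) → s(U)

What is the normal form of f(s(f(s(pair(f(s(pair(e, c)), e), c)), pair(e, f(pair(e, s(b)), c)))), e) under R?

1. f(s(f(s(pair(f(s(pair(e, c)), e), c)), pair(e, f(pair(e, s(b)), c)))), e)  →  f(s(f(s(pair(e, c)), pair(e, f(pair(e, s(b)), c)))), e)   [R1 at 1.1.1.1.1]
2. f(s(f(s(pair(e, c)), pair(e, f(pair(e, s(b)), c)))), e)  →  f(s(pair(e, f(pair(e, s(b)), c))), e)   [R1 at 1.1]
3. f(s(pair(e, f(pair(e, s(b)), c))), e)  →  f(s(pair(e, c)), e)   [R4 at 1.1.2]
4. f(s(pair(e, c)), e)  →  e   [R1 at ε]

e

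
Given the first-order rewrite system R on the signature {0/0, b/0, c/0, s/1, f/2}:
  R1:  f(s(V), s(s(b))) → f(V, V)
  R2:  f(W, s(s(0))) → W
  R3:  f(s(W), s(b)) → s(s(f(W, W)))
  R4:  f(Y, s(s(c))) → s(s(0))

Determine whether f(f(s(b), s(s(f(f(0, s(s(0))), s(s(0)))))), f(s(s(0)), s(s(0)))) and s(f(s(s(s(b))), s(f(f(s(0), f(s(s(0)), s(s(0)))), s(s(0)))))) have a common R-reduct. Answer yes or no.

no — NF(t₁) = s(b), NF(t₂) = s(s(s(s(b))))

Reduce t₁ = f(f(s(b), s(s(f(f(0, s(s(0))), s(s(0)))))), f(s(s(0)), s(s(0)))):
1. f(f(s(b), s(s(f(f(0, s(s(0))), s(s(0)))))), f(s(s(0)), s(s(0))))  →  f(f(s(b), s(s(f(0, s(s(0)))))), f(s(s(0)), s(s(0))))   [R2 at 1.2.1.1]
2. f(f(s(b), s(s(f(0, s(s(0)))))), f(s(s(0)), s(s(0))))  →  f(f(s(b), s(s(0))), f(s(s(0)), s(s(0))))   [R2 at 1.2.1.1]
3. f(f(s(b), s(s(0))), f(s(s(0)), s(s(0))))  →  f(s(b), f(s(s(0)), s(s(0))))   [R2 at 1]
4. f(s(b), f(s(s(0)), s(s(0))))  →  f(s(b), s(s(0)))   [R2 at 2]
5. f(s(b), s(s(0)))  →  s(b)   [R2 at ε]

Reduce t₂ = s(f(s(s(s(b))), s(f(f(s(0), f(s(s(0)), s(s(0)))), s(s(0)))))):
1. s(f(s(s(s(b))), s(f(f(s(0), f(s(s(0)), s(s(0)))), s(s(0))))))  →  s(f(s(s(s(b))), s(f(s(0), f(s(s(0)), s(s(0)))))))   [R2 at 1.2.1]
2. s(f(s(s(s(b))), s(f(s(0), f(s(s(0)), s(s(0)))))))  →  s(f(s(s(s(b))), s(f(s(0), s(s(0))))))   [R2 at 1.2.1.2]
3. s(f(s(s(s(b))), s(f(s(0), s(s(0))))))  →  s(f(s(s(s(b))), s(s(0))))   [R2 at 1.2.1]
4. s(f(s(s(s(b))), s(s(0))))  →  s(s(s(s(b))))   [R2 at 1]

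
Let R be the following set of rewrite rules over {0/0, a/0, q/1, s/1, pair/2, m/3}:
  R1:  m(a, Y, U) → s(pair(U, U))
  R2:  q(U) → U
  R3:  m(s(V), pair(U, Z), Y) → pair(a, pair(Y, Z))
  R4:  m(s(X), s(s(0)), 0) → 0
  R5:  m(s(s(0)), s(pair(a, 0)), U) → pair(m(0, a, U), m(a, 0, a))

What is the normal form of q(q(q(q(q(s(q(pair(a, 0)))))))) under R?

s(pair(a, 0))

1. q(q(q(q(q(s(q(pair(a, 0))))))))  →  q(q(q(q(s(q(pair(a, 0)))))))   [R2 at ε]
2. q(q(q(q(s(q(pair(a, 0)))))))  →  q(q(q(s(q(pair(a, 0))))))   [R2 at ε]
3. q(q(q(s(q(pair(a, 0))))))  →  q(q(s(q(pair(a, 0)))))   [R2 at ε]
4. q(q(s(q(pair(a, 0)))))  →  q(s(q(pair(a, 0))))   [R2 at ε]
5. q(s(q(pair(a, 0))))  →  s(q(pair(a, 0)))   [R2 at ε]
6. s(q(pair(a, 0)))  →  s(pair(a, 0))   [R2 at 1]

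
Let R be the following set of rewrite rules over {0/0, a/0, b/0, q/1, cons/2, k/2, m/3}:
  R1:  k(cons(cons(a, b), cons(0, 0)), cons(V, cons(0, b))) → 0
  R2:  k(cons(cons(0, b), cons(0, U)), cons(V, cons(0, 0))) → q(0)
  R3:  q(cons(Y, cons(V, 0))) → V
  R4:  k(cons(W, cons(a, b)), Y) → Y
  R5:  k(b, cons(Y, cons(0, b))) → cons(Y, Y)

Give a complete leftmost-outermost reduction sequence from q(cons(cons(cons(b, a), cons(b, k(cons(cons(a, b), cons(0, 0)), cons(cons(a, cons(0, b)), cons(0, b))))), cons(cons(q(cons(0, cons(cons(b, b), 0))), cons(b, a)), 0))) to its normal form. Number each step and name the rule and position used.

1. q(cons(cons(cons(b, a), cons(b, k(cons(cons(a, b), cons(0, 0)), cons(cons(a, cons(0, b)), cons(0, b))))), cons(cons(q(cons(0, cons(cons(b, b), 0))), cons(b, a)), 0)))  →  cons(q(cons(0, cons(cons(b, b), 0))), cons(b, a))   [R3 at ε]
2. cons(q(cons(0, cons(cons(b, b), 0))), cons(b, a))  →  cons(cons(b, b), cons(b, a))   [R3 at 1]

cons(cons(b, b), cons(b, a))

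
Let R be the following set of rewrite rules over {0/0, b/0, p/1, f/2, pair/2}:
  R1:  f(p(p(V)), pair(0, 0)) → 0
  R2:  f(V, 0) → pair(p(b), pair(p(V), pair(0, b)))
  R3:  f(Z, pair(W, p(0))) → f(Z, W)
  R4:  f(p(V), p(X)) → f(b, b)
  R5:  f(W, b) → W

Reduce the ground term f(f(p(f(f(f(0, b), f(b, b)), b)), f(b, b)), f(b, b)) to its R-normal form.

p(0)

1. f(f(p(f(f(f(0, b), f(b, b)), b)), f(b, b)), f(b, b))  →  f(f(p(f(f(0, b), f(b, b))), f(b, b)), f(b, b))   [R5 at 1.1.1]
2. f(f(p(f(f(0, b), f(b, b))), f(b, b)), f(b, b))  →  f(f(p(f(0, f(b, b))), f(b, b)), f(b, b))   [R5 at 1.1.1.1]
3. f(f(p(f(0, f(b, b))), f(b, b)), f(b, b))  →  f(f(p(f(0, b)), f(b, b)), f(b, b))   [R5 at 1.1.1.2]
4. f(f(p(f(0, b)), f(b, b)), f(b, b))  →  f(f(p(0), f(b, b)), f(b, b))   [R5 at 1.1.1]
5. f(f(p(0), f(b, b)), f(b, b))  →  f(f(p(0), b), f(b, b))   [R5 at 1.2]
6. f(f(p(0), b), f(b, b))  →  f(p(0), f(b, b))   [R5 at 1]
7. f(p(0), f(b, b))  →  f(p(0), b)   [R5 at 2]
8. f(p(0), b)  →  p(0)   [R5 at ε]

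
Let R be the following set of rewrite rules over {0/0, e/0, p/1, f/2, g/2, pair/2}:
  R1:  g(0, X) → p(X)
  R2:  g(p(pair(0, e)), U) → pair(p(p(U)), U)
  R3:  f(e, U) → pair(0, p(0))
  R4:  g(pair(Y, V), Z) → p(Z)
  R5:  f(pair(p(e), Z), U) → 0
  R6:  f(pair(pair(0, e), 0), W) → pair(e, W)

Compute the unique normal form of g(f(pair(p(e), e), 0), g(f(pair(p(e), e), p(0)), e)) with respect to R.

p(p(e))

1. g(f(pair(p(e), e), 0), g(f(pair(p(e), e), p(0)), e))  →  g(0, g(f(pair(p(e), e), p(0)), e))   [R5 at 1]
2. g(0, g(f(pair(p(e), e), p(0)), e))  →  p(g(f(pair(p(e), e), p(0)), e))   [R1 at ε]
3. p(g(f(pair(p(e), e), p(0)), e))  →  p(g(0, e))   [R5 at 1.1]
4. p(g(0, e))  →  p(p(e))   [R1 at 1]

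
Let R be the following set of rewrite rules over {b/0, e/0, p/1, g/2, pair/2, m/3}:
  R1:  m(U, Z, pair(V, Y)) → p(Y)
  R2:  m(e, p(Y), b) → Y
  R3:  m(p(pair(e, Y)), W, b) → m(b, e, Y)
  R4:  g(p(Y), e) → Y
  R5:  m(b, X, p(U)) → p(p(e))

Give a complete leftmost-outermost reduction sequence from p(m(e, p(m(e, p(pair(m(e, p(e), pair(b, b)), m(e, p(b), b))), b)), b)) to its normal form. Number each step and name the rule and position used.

p(pair(p(b), b))

1. p(m(e, p(m(e, p(pair(m(e, p(e), pair(b, b)), m(e, p(b), b))), b)), b))  →  p(m(e, p(pair(m(e, p(e), pair(b, b)), m(e, p(b), b))), b))   [R2 at 1]
2. p(m(e, p(pair(m(e, p(e), pair(b, b)), m(e, p(b), b))), b))  →  p(pair(m(e, p(e), pair(b, b)), m(e, p(b), b)))   [R2 at 1]
3. p(pair(m(e, p(e), pair(b, b)), m(e, p(b), b)))  →  p(pair(p(b), m(e, p(b), b)))   [R1 at 1.1]
4. p(pair(p(b), m(e, p(b), b)))  →  p(pair(p(b), b))   [R2 at 1.2]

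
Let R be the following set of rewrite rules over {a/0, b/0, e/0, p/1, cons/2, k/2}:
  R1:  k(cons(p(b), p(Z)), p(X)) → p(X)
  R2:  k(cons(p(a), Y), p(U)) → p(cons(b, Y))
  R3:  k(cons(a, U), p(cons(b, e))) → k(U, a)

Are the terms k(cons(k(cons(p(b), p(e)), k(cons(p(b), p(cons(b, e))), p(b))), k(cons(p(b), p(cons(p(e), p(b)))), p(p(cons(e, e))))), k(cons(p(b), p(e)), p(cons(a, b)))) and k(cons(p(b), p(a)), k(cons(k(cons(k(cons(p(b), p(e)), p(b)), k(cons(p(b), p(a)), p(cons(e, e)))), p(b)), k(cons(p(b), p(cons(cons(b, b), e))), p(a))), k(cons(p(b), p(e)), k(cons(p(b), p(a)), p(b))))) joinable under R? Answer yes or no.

no — NF(t₁) = p(cons(a, b)), NF(t₂) = p(b)

Reduce t₁ = k(cons(k(cons(p(b), p(e)), k(cons(p(b), p(cons(b, e))), p(b))), k(cons(p(b), p(cons(p(e), p(b)))), p(p(cons(e, e))))), k(cons(p(b), p(e)), p(cons(a, b)))):
1. k(cons(k(cons(p(b), p(e)), k(cons(p(b), p(cons(b, e))), p(b))), k(cons(p(b), p(cons(p(e), p(b)))), p(p(cons(e, e))))), k(cons(p(b), p(e)), p(cons(a, b))))  →  k(cons(k(cons(p(b), p(e)), p(b)), k(cons(p(b), p(cons(p(e), p(b)))), p(p(cons(e, e))))), k(cons(p(b), p(e)), p(cons(a, b))))   [R1 at 1.1.2]
2. k(cons(k(cons(p(b), p(e)), p(b)), k(cons(p(b), p(cons(p(e), p(b)))), p(p(cons(e, e))))), k(cons(p(b), p(e)), p(cons(a, b))))  →  k(cons(p(b), k(cons(p(b), p(cons(p(e), p(b)))), p(p(cons(e, e))))), k(cons(p(b), p(e)), p(cons(a, b))))   [R1 at 1.1]
3. k(cons(p(b), k(cons(p(b), p(cons(p(e), p(b)))), p(p(cons(e, e))))), k(cons(p(b), p(e)), p(cons(a, b))))  →  k(cons(p(b), p(p(cons(e, e)))), k(cons(p(b), p(e)), p(cons(a, b))))   [R1 at 1.2]
4. k(cons(p(b), p(p(cons(e, e)))), k(cons(p(b), p(e)), p(cons(a, b))))  →  k(cons(p(b), p(p(cons(e, e)))), p(cons(a, b)))   [R1 at 2]
5. k(cons(p(b), p(p(cons(e, e)))), p(cons(a, b)))  →  p(cons(a, b))   [R1 at ε]

Reduce t₂ = k(cons(p(b), p(a)), k(cons(k(cons(k(cons(p(b), p(e)), p(b)), k(cons(p(b), p(a)), p(cons(e, e)))), p(b)), k(cons(p(b), p(cons(cons(b, b), e))), p(a))), k(cons(p(b), p(e)), k(cons(p(b), p(a)), p(b))))):
1. k(cons(p(b), p(a)), k(cons(k(cons(k(cons(p(b), p(e)), p(b)), k(cons(p(b), p(a)), p(cons(e, e)))), p(b)), k(cons(p(b), p(cons(cons(b, b), e))), p(a))), k(cons(p(b), p(e)), k(cons(p(b), p(a)), p(b)))))  →  k(cons(p(b), p(a)), k(cons(k(cons(p(b), k(cons(p(b), p(a)), p(cons(e, e)))), p(b)), k(cons(p(b), p(cons(cons(b, b), e))), p(a))), k(cons(p(b), p(e)), k(cons(p(b), p(a)), p(b)))))   [R1 at 2.1.1.1.1]
2. k(cons(p(b), p(a)), k(cons(k(cons(p(b), k(cons(p(b), p(a)), p(cons(e, e)))), p(b)), k(cons(p(b), p(cons(cons(b, b), e))), p(a))), k(cons(p(b), p(e)), k(cons(p(b), p(a)), p(b)))))  →  k(cons(p(b), p(a)), k(cons(k(cons(p(b), p(cons(e, e))), p(b)), k(cons(p(b), p(cons(cons(b, b), e))), p(a))), k(cons(p(b), p(e)), k(cons(p(b), p(a)), p(b)))))   [R1 at 2.1.1.1.2]
3. k(cons(p(b), p(a)), k(cons(k(cons(p(b), p(cons(e, e))), p(b)), k(cons(p(b), p(cons(cons(b, b), e))), p(a))), k(cons(p(b), p(e)), k(cons(p(b), p(a)), p(b)))))  →  k(cons(p(b), p(a)), k(cons(p(b), k(cons(p(b), p(cons(cons(b, b), e))), p(a))), k(cons(p(b), p(e)), k(cons(p(b), p(a)), p(b)))))   [R1 at 2.1.1]
4. k(cons(p(b), p(a)), k(cons(p(b), k(cons(p(b), p(cons(cons(b, b), e))), p(a))), k(cons(p(b), p(e)), k(cons(p(b), p(a)), p(b)))))  →  k(cons(p(b), p(a)), k(cons(p(b), p(a)), k(cons(p(b), p(e)), k(cons(p(b), p(a)), p(b)))))   [R1 at 2.1.2]
5. k(cons(p(b), p(a)), k(cons(p(b), p(a)), k(cons(p(b), p(e)), k(cons(p(b), p(a)), p(b)))))  →  k(cons(p(b), p(a)), k(cons(p(b), p(a)), k(cons(p(b), p(e)), p(b))))   [R1 at 2.2.2]
6. k(cons(p(b), p(a)), k(cons(p(b), p(a)), k(cons(p(b), p(e)), p(b))))  →  k(cons(p(b), p(a)), k(cons(p(b), p(a)), p(b)))   [R1 at 2.2]
7. k(cons(p(b), p(a)), k(cons(p(b), p(a)), p(b)))  →  k(cons(p(b), p(a)), p(b))   [R1 at 2]
8. k(cons(p(b), p(a)), p(b))  →  p(b)   [R1 at ε]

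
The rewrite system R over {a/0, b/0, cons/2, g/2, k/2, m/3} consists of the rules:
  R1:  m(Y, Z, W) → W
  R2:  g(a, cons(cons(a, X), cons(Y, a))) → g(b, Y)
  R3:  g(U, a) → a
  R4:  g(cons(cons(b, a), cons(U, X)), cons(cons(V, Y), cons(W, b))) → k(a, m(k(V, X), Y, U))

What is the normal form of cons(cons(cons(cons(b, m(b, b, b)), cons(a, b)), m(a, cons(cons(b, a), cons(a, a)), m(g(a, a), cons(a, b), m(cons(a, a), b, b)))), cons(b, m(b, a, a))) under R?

cons(cons(cons(cons(b, b), cons(a, b)), b), cons(b, a))

1. cons(cons(cons(cons(b, m(b, b, b)), cons(a, b)), m(a, cons(cons(b, a), cons(a, a)), m(g(a, a), cons(a, b), m(cons(a, a), b, b)))), cons(b, m(b, a, a)))  →  cons(cons(cons(cons(b, b), cons(a, b)), m(a, cons(cons(b, a), cons(a, a)), m(g(a, a), cons(a, b), m(cons(a, a), b, b)))), cons(b, m(b, a, a)))   [R1 at 1.1.1.2]
2. cons(cons(cons(cons(b, b), cons(a, b)), m(a, cons(cons(b, a), cons(a, a)), m(g(a, a), cons(a, b), m(cons(a, a), b, b)))), cons(b, m(b, a, a)))  →  cons(cons(cons(cons(b, b), cons(a, b)), m(g(a, a), cons(a, b), m(cons(a, a), b, b))), cons(b, m(b, a, a)))   [R1 at 1.2]
3. cons(cons(cons(cons(b, b), cons(a, b)), m(g(a, a), cons(a, b), m(cons(a, a), b, b))), cons(b, m(b, a, a)))  →  cons(cons(cons(cons(b, b), cons(a, b)), m(cons(a, a), b, b)), cons(b, m(b, a, a)))   [R1 at 1.2]
4. cons(cons(cons(cons(b, b), cons(a, b)), m(cons(a, a), b, b)), cons(b, m(b, a, a)))  →  cons(cons(cons(cons(b, b), cons(a, b)), b), cons(b, m(b, a, a)))   [R1 at 1.2]
5. cons(cons(cons(cons(b, b), cons(a, b)), b), cons(b, m(b, a, a)))  →  cons(cons(cons(cons(b, b), cons(a, b)), b), cons(b, a))   [R1 at 2.2]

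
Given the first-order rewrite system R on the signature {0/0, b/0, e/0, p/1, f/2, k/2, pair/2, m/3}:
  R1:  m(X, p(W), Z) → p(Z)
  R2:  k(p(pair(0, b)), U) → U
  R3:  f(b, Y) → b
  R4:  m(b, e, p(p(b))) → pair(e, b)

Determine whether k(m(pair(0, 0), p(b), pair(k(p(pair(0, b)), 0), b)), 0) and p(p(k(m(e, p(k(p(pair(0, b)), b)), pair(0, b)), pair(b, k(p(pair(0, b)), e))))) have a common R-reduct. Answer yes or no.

Reduce t₁ = k(m(pair(0, 0), p(b), pair(k(p(pair(0, b)), 0), b)), 0):
1. k(m(pair(0, 0), p(b), pair(k(p(pair(0, b)), 0), b)), 0)  →  k(p(pair(k(p(pair(0, b)), 0), b)), 0)   [R1 at 1]
2. k(p(pair(k(p(pair(0, b)), 0), b)), 0)  →  k(p(pair(0, b)), 0)   [R2 at 1.1.1]
3. k(p(pair(0, b)), 0)  →  0   [R2 at ε]

Reduce t₂ = p(p(k(m(e, p(k(p(pair(0, b)), b)), pair(0, b)), pair(b, k(p(pair(0, b)), e))))):
1. p(p(k(m(e, p(k(p(pair(0, b)), b)), pair(0, b)), pair(b, k(p(pair(0, b)), e)))))  →  p(p(k(p(pair(0, b)), pair(b, k(p(pair(0, b)), e)))))   [R1 at 1.1.1]
2. p(p(k(p(pair(0, b)), pair(b, k(p(pair(0, b)), e)))))  →  p(p(pair(b, k(p(pair(0, b)), e))))   [R2 at 1.1]
3. p(p(pair(b, k(p(pair(0, b)), e))))  →  p(p(pair(b, e)))   [R2 at 1.1.2]

no — NF(t₁) = 0, NF(t₂) = p(p(pair(b, e)))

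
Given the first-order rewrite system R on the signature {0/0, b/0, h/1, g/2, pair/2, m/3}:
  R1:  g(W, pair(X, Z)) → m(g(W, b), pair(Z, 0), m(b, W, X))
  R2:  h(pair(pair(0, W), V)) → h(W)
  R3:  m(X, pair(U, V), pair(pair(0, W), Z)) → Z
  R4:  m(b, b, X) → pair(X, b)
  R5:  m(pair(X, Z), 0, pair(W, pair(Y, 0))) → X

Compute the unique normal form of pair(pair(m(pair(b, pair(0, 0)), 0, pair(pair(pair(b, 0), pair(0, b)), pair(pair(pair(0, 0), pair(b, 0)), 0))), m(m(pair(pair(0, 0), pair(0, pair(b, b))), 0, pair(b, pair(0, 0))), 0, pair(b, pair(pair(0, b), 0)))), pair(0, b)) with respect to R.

pair(pair(b, 0), pair(0, b))

1. pair(pair(m(pair(b, pair(0, 0)), 0, pair(pair(pair(b, 0), pair(0, b)), pair(pair(pair(0, 0), pair(b, 0)), 0))), m(m(pair(pair(0, 0), pair(0, pair(b, b))), 0, pair(b, pair(0, 0))), 0, pair(b, pair(pair(0, b), 0)))), pair(0, b))  →  pair(pair(b, m(m(pair(pair(0, 0), pair(0, pair(b, b))), 0, pair(b, pair(0, 0))), 0, pair(b, pair(pair(0, b), 0)))), pair(0, b))   [R5 at 1.1]
2. pair(pair(b, m(m(pair(pair(0, 0), pair(0, pair(b, b))), 0, pair(b, pair(0, 0))), 0, pair(b, pair(pair(0, b), 0)))), pair(0, b))  →  pair(pair(b, m(pair(0, 0), 0, pair(b, pair(pair(0, b), 0)))), pair(0, b))   [R5 at 1.2.1]
3. pair(pair(b, m(pair(0, 0), 0, pair(b, pair(pair(0, b), 0)))), pair(0, b))  →  pair(pair(b, 0), pair(0, b))   [R5 at 1.2]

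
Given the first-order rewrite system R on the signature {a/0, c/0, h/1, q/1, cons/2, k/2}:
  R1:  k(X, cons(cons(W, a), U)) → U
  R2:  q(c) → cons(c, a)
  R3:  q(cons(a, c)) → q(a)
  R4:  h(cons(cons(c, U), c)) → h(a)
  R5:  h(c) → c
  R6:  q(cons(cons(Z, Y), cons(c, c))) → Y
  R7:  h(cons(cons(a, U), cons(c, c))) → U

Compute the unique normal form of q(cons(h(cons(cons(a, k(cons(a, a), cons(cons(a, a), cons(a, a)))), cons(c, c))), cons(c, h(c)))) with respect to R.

a

1. q(cons(h(cons(cons(a, k(cons(a, a), cons(cons(a, a), cons(a, a)))), cons(c, c))), cons(c, h(c))))  →  q(cons(k(cons(a, a), cons(cons(a, a), cons(a, a))), cons(c, h(c))))   [R7 at 1.1]
2. q(cons(k(cons(a, a), cons(cons(a, a), cons(a, a))), cons(c, h(c))))  →  q(cons(cons(a, a), cons(c, h(c))))   [R1 at 1.1]
3. q(cons(cons(a, a), cons(c, h(c))))  →  q(cons(cons(a, a), cons(c, c)))   [R5 at 1.2.2]
4. q(cons(cons(a, a), cons(c, c)))  →  a   [R6 at ε]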